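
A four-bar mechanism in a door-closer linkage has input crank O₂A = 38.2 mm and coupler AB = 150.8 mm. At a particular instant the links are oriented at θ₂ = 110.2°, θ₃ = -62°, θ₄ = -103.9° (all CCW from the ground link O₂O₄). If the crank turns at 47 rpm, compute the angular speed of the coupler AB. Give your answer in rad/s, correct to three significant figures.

1.05

ω₂ = 4.922 rad/s (from 47 rpm).
Differentiating the loop-closure r₂e^{iθ₂}+r₃e^{iθ₃}=r₁+r₄e^{iθ₄} gives r₂ω₂e^{iθ₂}+r₃ω₃e^{iθ₃}=r₄ω₄e^{iθ₄}.
Eliminating the other unknown: ω₃ = r₂ω₂ sin(θ₄−θ₂) / [r₃ sin(θ₃−θ₄)].
Numerator sine = +0.56064; denominator sine = +0.66783.
Result = 0.0382·4.922·(+0.56064) / (0.1508·(+0.66783)) = +1.0467 rad/s; magnitude 1.0467 rad/s.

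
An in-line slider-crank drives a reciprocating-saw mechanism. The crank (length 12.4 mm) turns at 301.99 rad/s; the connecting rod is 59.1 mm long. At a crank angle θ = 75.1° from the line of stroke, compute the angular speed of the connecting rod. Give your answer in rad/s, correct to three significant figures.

ω = 302 rad/s
The rod makes angle φ with the slider axis where L sinφ = r sinθ; differentiating, L cosφ·φ̇ = r ω cosθ.
L cosφ = √(L² − r² sin²θ) = 0.057872 m.
|ω_rod| = r ω |cosθ| / √(L² − r² sin²θ) = 0.0124·302·0.25713/0.057872 = 16.638 rad/s.

16.6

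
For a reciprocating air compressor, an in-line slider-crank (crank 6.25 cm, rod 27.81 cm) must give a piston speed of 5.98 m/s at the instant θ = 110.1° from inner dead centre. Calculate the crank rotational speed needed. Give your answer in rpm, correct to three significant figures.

1060

For an in-line slider-crank, |v_piston| = rω|sinθ|·[1 + r cosθ/√(L² − r² sin²θ)].
With r = 0.0625 m, L = 0.2781 m, θ = 110.1°: the bracketed kinematic factor |dx/dθ| = 0.054056 m.
ω = v/|dx/dθ| = 5.98/0.054056 = 110.63 rad/s.
N = 60ω/(2π) = 1056.4 rpm.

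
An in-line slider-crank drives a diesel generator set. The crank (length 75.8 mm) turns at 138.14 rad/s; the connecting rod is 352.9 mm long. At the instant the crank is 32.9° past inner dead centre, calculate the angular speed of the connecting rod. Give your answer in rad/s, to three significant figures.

25.1

ω = 138.1 rad/s
The rod makes angle φ with the slider axis where L sinφ = r sinθ; differentiating, L cosφ·φ̇ = r ω cosθ.
L cosφ = √(L² − r² sin²θ) = 0.35049 m.
|ω_rod| = r ω |cosθ| / √(L² − r² sin²θ) = 0.0758·138.1·0.83962/0.35049 = 25.084 rad/s.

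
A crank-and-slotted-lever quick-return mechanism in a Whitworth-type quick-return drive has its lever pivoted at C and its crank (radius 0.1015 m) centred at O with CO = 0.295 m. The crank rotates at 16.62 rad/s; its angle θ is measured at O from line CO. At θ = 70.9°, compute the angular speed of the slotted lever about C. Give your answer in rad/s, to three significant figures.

2.86

ω = 16.62 rad/s
Crank pin A relative to C: A = (d + r cosθ, r sinθ); lever angle φ = atan2(r sinθ, d + r cosθ).
Differentiating tanφ: φ̇ = rω(d cosθ + r)/(d² + r² + 2dr cosθ).
d² + r² + 2dr cosθ = |CA|² = 0.116923 m²;  d cosθ + r = +0.19803 m.
|ω_lever| = |0.1015·16.62·+0.19803| / 0.116923 = 2.8571 rad/s.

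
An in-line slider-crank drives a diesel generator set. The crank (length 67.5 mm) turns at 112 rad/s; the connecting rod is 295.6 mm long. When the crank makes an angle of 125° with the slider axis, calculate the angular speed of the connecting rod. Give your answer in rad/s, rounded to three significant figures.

ω = 112 rad/s
The rod makes angle φ with the slider axis where L sinφ = r sinθ; differentiating, L cosφ·φ̇ = r ω cosθ.
L cosφ = √(L² − r² sin²θ) = 0.29038 m.
|ω_rod| = r ω |cosθ| / √(L² − r² sin²θ) = 0.0675·112·0.57358/0.29038 = 14.933 rad/s.

14.9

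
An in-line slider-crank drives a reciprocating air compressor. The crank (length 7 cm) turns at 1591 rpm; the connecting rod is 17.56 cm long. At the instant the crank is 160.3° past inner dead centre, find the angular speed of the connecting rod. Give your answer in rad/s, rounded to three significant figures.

63.1

ω = 166.6 rad/s (converted from 1591 rpm).
The rod makes angle φ with the slider axis where L sinφ = r sinθ; differentiating, L cosφ·φ̇ = r ω cosθ.
L cosφ = √(L² − r² sin²θ) = 0.17401 m.
|ω_rod| = r ω |cosθ| / √(L² − r² sin²θ) = 0.07·166.6·0.94147/0.17401 = 63.101 rad/s.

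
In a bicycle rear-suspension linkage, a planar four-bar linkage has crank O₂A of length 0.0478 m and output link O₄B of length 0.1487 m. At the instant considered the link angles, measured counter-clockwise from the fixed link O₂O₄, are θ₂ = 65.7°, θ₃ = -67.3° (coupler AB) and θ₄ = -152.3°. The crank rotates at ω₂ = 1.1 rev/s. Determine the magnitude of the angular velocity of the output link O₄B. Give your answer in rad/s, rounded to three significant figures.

ω₂ = 6.912 rad/s (from 1.1 rev/s).
Differentiating the loop-closure r₂e^{iθ₂}+r₃e^{iθ₃}=r₁+r₄e^{iθ₄} gives r₂ω₂e^{iθ₂}+r₃ω₃e^{iθ₃}=r₄ω₄e^{iθ₄}.
Eliminating the other unknown: ω₄ = r₂ω₂ sin(θ₂−θ₃) / [r₄ sin(θ₄−θ₃)].
Numerator sine = +0.73135; denominator sine = -0.99619.
Result = 0.0478·6.912·(+0.73135) / (0.1487·(-0.99619)) = -1.6311 rad/s; magnitude 1.6311 rad/s.

1.63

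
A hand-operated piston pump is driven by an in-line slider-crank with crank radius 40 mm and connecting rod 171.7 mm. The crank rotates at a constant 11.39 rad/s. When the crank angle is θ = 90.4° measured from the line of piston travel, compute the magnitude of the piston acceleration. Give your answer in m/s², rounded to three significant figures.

ω = 11.39 rad/s
x(θ) = r cosθ + √(L² − r² sin²θ); with ω constant, a = ω²·d²x/dθ².
d²x/dθ² = −r cosθ − r²(cos2θ)/√u − r⁴ sin²2θ/(4u^{3/2}),  u = L² − r² sin²θ = 0.027881 m².
Substituting r = 0.04 m, L = 0.1717 m, θ = 90.4°: d²x/dθ² = +0.0098605 m.
a = ω²·d²x/dθ² = (11.39)²·(+0.0098605) = +1.2792 m/s²;  |a| = 1.2792 m/s².

1.28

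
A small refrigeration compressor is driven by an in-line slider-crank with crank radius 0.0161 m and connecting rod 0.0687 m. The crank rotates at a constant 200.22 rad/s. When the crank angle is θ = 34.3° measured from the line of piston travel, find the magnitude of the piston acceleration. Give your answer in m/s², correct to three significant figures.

ω = 200.2 rad/s
x(θ) = r cosθ + √(L² − r² sin²θ); with ω constant, a = ω²·d²x/dθ².
d²x/dθ² = −r cosθ − r²(cos2θ)/√u − r⁴ sin²2θ/(4u^{3/2}),  u = L² − r² sin²θ = 0.00463737 m².
Substituting r = 0.0161 m, L = 0.0687 m, θ = 34.3°: d²x/dθ² = -0.014735 m.
a = ω²·d²x/dθ² = (200.2)²·(-0.014735) = -590.7 m/s²;  |a| = 590.7 m/s².

591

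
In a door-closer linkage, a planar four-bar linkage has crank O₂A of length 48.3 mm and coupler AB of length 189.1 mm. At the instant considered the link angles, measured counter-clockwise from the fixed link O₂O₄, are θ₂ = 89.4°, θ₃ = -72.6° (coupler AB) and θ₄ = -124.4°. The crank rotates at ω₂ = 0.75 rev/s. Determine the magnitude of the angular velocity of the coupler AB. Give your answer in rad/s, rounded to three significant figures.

ω₂ = 4.712 rad/s (from 0.75 rev/s).
Differentiating the loop-closure r₂e^{iθ₂}+r₃e^{iθ₃}=r₁+r₄e^{iθ₄} gives r₂ω₂e^{iθ₂}+r₃ω₃e^{iθ₃}=r₄ω₄e^{iθ₄}.
Eliminating the other unknown: ω₃ = r₂ω₂ sin(θ₄−θ₂) / [r₃ sin(θ₃−θ₄)].
Numerator sine = +0.55630; denominator sine = +0.78586.
Result = 0.0483·4.712·(+0.55630) / (0.1891·(+0.78586)) = +0.85204 rad/s; magnitude 0.85204 rad/s.

0.852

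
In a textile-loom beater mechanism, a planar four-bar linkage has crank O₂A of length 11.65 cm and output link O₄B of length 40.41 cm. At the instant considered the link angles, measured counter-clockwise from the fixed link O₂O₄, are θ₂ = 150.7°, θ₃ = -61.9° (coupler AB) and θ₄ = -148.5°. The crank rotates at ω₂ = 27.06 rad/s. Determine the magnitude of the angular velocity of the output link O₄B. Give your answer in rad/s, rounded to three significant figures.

4.21

ω₂ = 27.06 rad/s
Differentiating the loop-closure r₂e^{iθ₂}+r₃e^{iθ₃}=r₁+r₄e^{iθ₄} gives r₂ω₂e^{iθ₂}+r₃ω₃e^{iθ₃}=r₄ω₄e^{iθ₄}.
Eliminating the other unknown: ω₄ = r₂ω₂ sin(θ₂−θ₃) / [r₄ sin(θ₄−θ₃)].
Numerator sine = -0.53877; denominator sine = -0.99824.
Result = 0.1165·27.06·(-0.53877) / (0.4041·(-0.99824)) = +4.2105 rad/s; magnitude 4.2105 rad/s.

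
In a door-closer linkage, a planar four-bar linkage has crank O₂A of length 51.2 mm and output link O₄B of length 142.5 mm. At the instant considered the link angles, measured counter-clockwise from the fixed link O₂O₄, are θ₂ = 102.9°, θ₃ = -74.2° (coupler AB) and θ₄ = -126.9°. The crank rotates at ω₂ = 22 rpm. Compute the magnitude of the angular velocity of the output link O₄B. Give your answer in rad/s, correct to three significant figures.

0.0526

ω₂ = 2.304 rad/s (from 22 rpm).
Differentiating the loop-closure r₂e^{iθ₂}+r₃e^{iθ₃}=r₁+r₄e^{iθ₄} gives r₂ω₂e^{iθ₂}+r₃ω₃e^{iθ₃}=r₄ω₄e^{iθ₄}.
Eliminating the other unknown: ω₄ = r₂ω₂ sin(θ₂−θ₃) / [r₄ sin(θ₄−θ₃)].
Numerator sine = +0.05059; denominator sine = -0.79547.
Result = 0.0512·2.304·(+0.05059) / (0.1425·(-0.79547)) = -0.052647 rad/s; magnitude 0.052647 rad/s.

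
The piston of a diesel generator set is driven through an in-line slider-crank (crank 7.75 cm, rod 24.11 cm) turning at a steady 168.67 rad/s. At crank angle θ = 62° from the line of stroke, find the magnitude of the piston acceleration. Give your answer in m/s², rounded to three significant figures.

636

ω = 168.7 rad/s
x(θ) = r cosθ + √(L² − r² sin²θ); with ω constant, a = ω²·d²x/dθ².
d²x/dθ² = −r cosθ − r²(cos2θ)/√u − r⁴ sin²2θ/(4u^{3/2}),  u = L² − r² sin²θ = 0.0534468 m².
Substituting r = 0.0775 m, L = 0.2411 m, θ = 62°: d²x/dθ² = -0.022358 m.
a = ω²·d²x/dθ² = (168.7)²·(-0.022358) = -636.07 m/s²;  |a| = 636.07 m/s².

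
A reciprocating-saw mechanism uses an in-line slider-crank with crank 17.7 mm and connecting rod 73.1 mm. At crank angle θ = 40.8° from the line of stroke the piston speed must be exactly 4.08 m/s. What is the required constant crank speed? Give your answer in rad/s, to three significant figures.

298

For an in-line slider-crank, |v_piston| = rω|sinθ|·[1 + r cosθ/√(L² − r² sin²θ)].
With r = 0.0177 m, L = 0.0731 m, θ = 40.8°: the bracketed kinematic factor |dx/dθ| = 0.013712 m.
ω = v/|dx/dθ| = 4.08/0.013712 = 297.54 rad/s.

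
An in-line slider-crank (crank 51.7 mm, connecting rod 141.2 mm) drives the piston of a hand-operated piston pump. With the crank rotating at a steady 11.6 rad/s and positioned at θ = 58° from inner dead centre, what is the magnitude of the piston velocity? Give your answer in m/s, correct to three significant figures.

ω = 11.6 rad/s
For an in-line slider-crank, x = r cosθ + √(L² − r² sin²θ), so v = −rω sinθ·[1 + r cosθ/√(L² − r² sin²θ)].
With r = 0.0517 m, L = 0.1412 m, θ = 58°: √(L² − r² sin²θ) = 0.13422 m.
v = −0.0517·11.6·0.84805·[1 + 0.0517·0.52992/0.13422] = -0.6124 m/s.
|v| = 0.6124 m/s.

0.612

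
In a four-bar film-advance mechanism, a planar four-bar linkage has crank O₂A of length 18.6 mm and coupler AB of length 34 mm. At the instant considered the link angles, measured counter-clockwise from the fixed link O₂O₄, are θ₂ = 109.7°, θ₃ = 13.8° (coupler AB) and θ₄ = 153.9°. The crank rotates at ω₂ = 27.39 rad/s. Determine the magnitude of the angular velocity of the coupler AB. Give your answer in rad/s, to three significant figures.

16.3

ω₂ = 27.39 rad/s
Differentiating the loop-closure r₂e^{iθ₂}+r₃e^{iθ₃}=r₁+r₄e^{iθ₄} gives r₂ω₂e^{iθ₂}+r₃ω₃e^{iθ₃}=r₄ω₄e^{iθ₄}.
Eliminating the other unknown: ω₃ = r₂ω₂ sin(θ₄−θ₂) / [r₃ sin(θ₃−θ₄)].
Numerator sine = +0.69717; denominator sine = -0.64145.
Result = 0.0186·27.39·(+0.69717) / (0.034·(-0.64145)) = -16.285 rad/s; magnitude 16.285 rad/s.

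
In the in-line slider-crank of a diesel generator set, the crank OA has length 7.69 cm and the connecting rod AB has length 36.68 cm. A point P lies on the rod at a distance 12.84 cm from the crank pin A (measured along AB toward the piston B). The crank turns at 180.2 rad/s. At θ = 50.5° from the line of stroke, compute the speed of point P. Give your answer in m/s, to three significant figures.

12.6

ω = 180.2 rad/s.  Crank-pin speed |V_A| = rω = 13.857 m/s, perpendicular to OA.
Rod angle: sinφ = −(r/L) sinθ ⇒ φ = -9.310°; ω_rod = −rω cosθ/√(L²−r²sin²θ) = -24.351 rad/s.
V_P = V_A + ω_rod × AP, with AP = 0.1284 m along the rod.
Components: V_Px = −rω sinθ − a·ω_rod·sinφ = -11.199 m/s;  V_Py = rω cosθ + a·ω_rod·cosφ = +5.7289 m/s.
|V_P| = √(V_Px² + V_Py²) = 12.579 m/s.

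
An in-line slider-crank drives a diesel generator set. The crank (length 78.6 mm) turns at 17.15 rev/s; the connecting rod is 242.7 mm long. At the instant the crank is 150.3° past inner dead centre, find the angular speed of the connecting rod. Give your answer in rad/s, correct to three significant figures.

30.7

ω = 107.8 rad/s (converted from 17.15 rev/s).
The rod makes angle φ with the slider axis where L sinφ = r sinθ; differentiating, L cosφ·φ̇ = r ω cosθ.
L cosφ = √(L² − r² sin²θ) = 0.23956 m.
|ω_rod| = r ω |cosθ| / √(L² − r² sin²θ) = 0.0786·107.8·0.86863/0.23956 = 30.711 rad/s.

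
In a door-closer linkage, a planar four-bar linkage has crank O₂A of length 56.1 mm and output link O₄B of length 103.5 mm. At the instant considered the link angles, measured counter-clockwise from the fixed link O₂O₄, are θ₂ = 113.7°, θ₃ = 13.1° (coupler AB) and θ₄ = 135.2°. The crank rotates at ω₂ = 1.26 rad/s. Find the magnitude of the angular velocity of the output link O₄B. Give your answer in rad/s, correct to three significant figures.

ω₂ = 1.26 rad/s
Differentiating the loop-closure r₂e^{iθ₂}+r₃e^{iθ₃}=r₁+r₄e^{iθ₄} gives r₂ω₂e^{iθ₂}+r₃ω₃e^{iθ₃}=r₄ω₄e^{iθ₄}.
Eliminating the other unknown: ω₄ = r₂ω₂ sin(θ₂−θ₃) / [r₄ sin(θ₄−θ₃)].
Numerator sine = +0.98294; denominator sine = +0.84712.
Result = 0.0561·1.26·(+0.98294) / (0.1035·(+0.84712)) = +0.79245 rad/s; magnitude 0.79245 rad/s.

0.792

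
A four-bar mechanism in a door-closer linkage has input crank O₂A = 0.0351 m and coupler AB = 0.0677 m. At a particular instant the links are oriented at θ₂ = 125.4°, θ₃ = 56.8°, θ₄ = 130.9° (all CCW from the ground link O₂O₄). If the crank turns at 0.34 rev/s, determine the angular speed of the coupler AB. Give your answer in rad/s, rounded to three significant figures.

ω₂ = 2.136 rad/s (from 0.34 rev/s).
Differentiating the loop-closure r₂e^{iθ₂}+r₃e^{iθ₃}=r₁+r₄e^{iθ₄} gives r₂ω₂e^{iθ₂}+r₃ω₃e^{iθ₃}=r₄ω₄e^{iθ₄}.
Eliminating the other unknown: ω₃ = r₂ω₂ sin(θ₄−θ₂) / [r₃ sin(θ₃−θ₄)].
Numerator sine = +0.09585; denominator sine = -0.96174.
Result = 0.0351·2.136·(+0.09585) / (0.0677·(-0.96174)) = -0.11038 rad/s; magnitude 0.11038 rad/s.

0.110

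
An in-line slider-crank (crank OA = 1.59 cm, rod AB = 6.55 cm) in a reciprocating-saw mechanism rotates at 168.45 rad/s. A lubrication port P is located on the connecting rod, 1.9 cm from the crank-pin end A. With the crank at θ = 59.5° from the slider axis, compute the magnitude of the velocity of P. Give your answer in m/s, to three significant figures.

2.58

ω = 168.4 rad/s.  Crank-pin speed |V_A| = rω = 2.6784 m/s, perpendicular to OA.
Rod angle: sinφ = −(r/L) sinθ ⇒ φ = -12.073°; ω_rod = −rω cosθ/√(L²−r²sin²θ) = -21.223 rad/s.
V_P = V_A + ω_rod × AP, with AP = 0.019 m along the rod.
Components: V_Px = −rω sinθ − a·ω_rod·sinφ = -2.3921 m/s;  V_Py = rω cosθ + a·ω_rod·cosφ = +0.96505 m/s.
|V_P| = √(V_Px² + V_Py²) = 2.5794 m/s.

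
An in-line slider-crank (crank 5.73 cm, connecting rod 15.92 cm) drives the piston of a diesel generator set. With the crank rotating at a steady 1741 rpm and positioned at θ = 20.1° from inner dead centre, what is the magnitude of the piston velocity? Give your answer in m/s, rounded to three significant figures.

4.81

ω = 2π·1741/60 = 182.3 rad/s
For an in-line slider-crank, x = r cosθ + √(L² − r² sin²θ), so v = −rω sinθ·[1 + r cosθ/√(L² − r² sin²θ)].
With r = 0.0573 m, L = 0.1592 m, θ = 20.1°: √(L² − r² sin²θ) = 0.15798 m.
v = −0.0573·182.3·0.34366·[1 + 0.0573·0.93909/0.15798] = -4.813 m/s.
|v| = 4.813 m/s.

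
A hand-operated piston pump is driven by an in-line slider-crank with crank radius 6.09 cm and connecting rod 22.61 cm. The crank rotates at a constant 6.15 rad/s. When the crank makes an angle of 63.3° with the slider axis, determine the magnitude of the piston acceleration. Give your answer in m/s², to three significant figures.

ω = 6.15 rad/s
x(θ) = r cosθ + √(L² − r² sin²θ); with ω constant, a = ω²·d²x/dθ².
d²x/dθ² = −r cosθ − r²(cos2θ)/√u − r⁴ sin²2θ/(4u^{3/2}),  u = L² − r² sin²θ = 0.0481612 m².
Substituting r = 0.0609 m, L = 0.2261 m, θ = 63.3°: d²x/dθ² = -0.017497 m.
a = ω²·d²x/dθ² = (6.15)²·(-0.017497) = -0.66178 m/s²;  |a| = 0.66178 m/s².

0.662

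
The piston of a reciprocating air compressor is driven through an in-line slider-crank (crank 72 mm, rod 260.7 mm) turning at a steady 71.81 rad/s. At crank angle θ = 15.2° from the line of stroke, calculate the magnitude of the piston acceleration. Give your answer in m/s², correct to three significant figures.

447

ω = 71.81 rad/s
x(θ) = r cosθ + √(L² − r² sin²θ); with ω constant, a = ω²·d²x/dθ².
d²x/dθ² = −r cosθ − r²(cos2θ)/√u − r⁴ sin²2θ/(4u^{3/2}),  u = L² − r² sin²θ = 0.0676081 m².
Substituting r = 0.072 m, L = 0.2607 m, θ = 15.2°: d²x/dθ² = -0.086775 m.
a = ω²·d²x/dθ² = (71.81)²·(-0.086775) = -447.47 m/s²;  |a| = 447.47 m/s².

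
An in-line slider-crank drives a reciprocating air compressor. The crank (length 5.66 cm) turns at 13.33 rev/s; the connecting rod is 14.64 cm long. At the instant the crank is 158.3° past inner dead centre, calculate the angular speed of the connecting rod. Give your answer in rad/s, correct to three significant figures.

30.4

ω = 83.75 rad/s (converted from 13.33 rev/s).
The rod makes angle φ with the slider axis where L sinφ = r sinθ; differentiating, L cosφ·φ̇ = r ω cosθ.
L cosφ = √(L² − r² sin²θ) = 0.1449 m.
|ω_rod| = r ω |cosθ| / √(L² − r² sin²θ) = 0.0566·83.75·0.92913/0.1449 = 30.398 rad/s.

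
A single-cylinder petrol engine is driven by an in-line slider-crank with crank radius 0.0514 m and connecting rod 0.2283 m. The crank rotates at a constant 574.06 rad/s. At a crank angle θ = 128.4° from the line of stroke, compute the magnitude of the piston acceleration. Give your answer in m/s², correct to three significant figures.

11400

ω = 574.1 rad/s
x(θ) = r cosθ + √(L² − r² sin²θ); with ω constant, a = ω²·d²x/dθ².
d²x/dθ² = −r cosθ − r²(cos2θ)/√u − r⁴ sin²2θ/(4u^{3/2}),  u = L² − r² sin²θ = 0.0504983 m².
Substituting r = 0.0514 m, L = 0.2283 m, θ = 128.4°: d²x/dθ² = +0.034466 m.
a = ω²·d²x/dθ² = (574.1)²·(+0.034466) = +11358 m/s²;  |a| = 11358 m/s².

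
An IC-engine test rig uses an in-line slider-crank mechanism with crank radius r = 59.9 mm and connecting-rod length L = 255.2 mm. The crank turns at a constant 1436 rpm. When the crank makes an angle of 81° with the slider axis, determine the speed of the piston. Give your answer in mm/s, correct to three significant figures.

9230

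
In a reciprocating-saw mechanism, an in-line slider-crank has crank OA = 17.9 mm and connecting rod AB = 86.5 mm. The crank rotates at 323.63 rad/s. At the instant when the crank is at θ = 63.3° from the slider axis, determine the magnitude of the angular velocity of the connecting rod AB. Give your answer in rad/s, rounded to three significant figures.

ω = 323.6 rad/s
The rod makes angle φ with the slider axis where L sinφ = r sinθ; differentiating, L cosφ·φ̇ = r ω cosθ.
L cosφ = √(L² − r² sin²θ) = 0.085009 m.
|ω_rod| = r ω |cosθ| / √(L² − r² sin²θ) = 0.0179·323.6·0.44932/0.085009 = 30.619 rad/s.

30.6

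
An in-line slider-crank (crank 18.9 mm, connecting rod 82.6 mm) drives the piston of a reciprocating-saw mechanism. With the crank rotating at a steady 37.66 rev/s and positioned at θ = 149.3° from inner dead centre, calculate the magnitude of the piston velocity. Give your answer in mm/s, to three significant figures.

ω = 2π·37.7 = 236.6 rad/s
For an in-line slider-crank, x = r cosθ + √(L² − r² sin²θ), so v = −rω sinθ·[1 + r cosθ/√(L² − r² sin²θ)].
With r = 0.0189 m, L = 0.0826 m, θ = 149.3°: √(L² − r² sin²θ) = 0.082034 m.
v = −0.0189·236.6·0.51054·[1 + 0.0189·-0.85985/0.082034] = -1.8309 m/s.
|v| = 1.8309 m/s = 1830.9 mm/s.

1830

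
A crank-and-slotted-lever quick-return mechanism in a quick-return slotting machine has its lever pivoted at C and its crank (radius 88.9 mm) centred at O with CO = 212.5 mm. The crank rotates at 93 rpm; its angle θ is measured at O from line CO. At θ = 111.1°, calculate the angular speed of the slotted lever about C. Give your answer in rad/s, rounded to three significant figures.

0.272

ω = 9.739 rad/s (from 93 rpm).
Crank pin A relative to C: A = (d + r cosθ, r sinθ); lever angle φ = atan2(r sinθ, d + r cosθ).
Differentiating tanφ: φ̇ = rω(d cosθ + r)/(d² + r² + 2dr cosθ).
d² + r² + 2dr cosθ = |CA|² = 0.0394579 m²;  d cosθ + r = +0.012401 m.
|ω_lever| = |0.0889·9.739·+0.012401| / 0.0394579 = 0.2721 rad/s.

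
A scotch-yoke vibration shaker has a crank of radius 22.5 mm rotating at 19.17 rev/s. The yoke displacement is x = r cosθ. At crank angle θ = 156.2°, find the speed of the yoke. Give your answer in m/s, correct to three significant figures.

ω = 120.4 rad/s (from 19.17 rev/s).
x = r cosθ ⇒ ẋ = −rω sinθ.
|v| = rω|sinθ| = 0.0225·120.4·|sin 156.2°| = 1.0936 m/s.

1.09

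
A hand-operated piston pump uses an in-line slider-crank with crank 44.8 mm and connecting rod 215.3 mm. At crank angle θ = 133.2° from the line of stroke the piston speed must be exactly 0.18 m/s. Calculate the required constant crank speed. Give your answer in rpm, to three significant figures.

61.5

For an in-line slider-crank, |v_piston| = rω|sinθ|·[1 + r cosθ/√(L² − r² sin²θ)].
With r = 0.0448 m, L = 0.2153 m, θ = 133.2°: the bracketed kinematic factor |dx/dθ| = 0.027952 m.
ω = v/|dx/dθ| = 0.18/0.027952 = 6.4397 rad/s.
N = 60ω/(2π) = 61.495 rpm.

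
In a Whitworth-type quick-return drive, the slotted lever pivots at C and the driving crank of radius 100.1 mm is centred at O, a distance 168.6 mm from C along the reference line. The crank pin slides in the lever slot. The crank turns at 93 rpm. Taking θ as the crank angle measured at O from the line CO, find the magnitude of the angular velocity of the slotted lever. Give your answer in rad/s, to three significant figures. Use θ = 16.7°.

3.60

ω = 9.739 rad/s (from 93 rpm).
Crank pin A relative to C: A = (d + r cosθ, r sinθ); lever angle φ = atan2(r sinθ, d + r cosθ).
Differentiating tanφ: φ̇ = rω(d cosθ + r)/(d² + r² + 2dr cosθ).
d² + r² + 2dr cosθ = |CA|² = 0.070776 m²;  d cosθ + r = +0.26159 m.
|ω_lever| = |0.1001·9.739·+0.26159| / 0.070776 = 3.6031 rad/s.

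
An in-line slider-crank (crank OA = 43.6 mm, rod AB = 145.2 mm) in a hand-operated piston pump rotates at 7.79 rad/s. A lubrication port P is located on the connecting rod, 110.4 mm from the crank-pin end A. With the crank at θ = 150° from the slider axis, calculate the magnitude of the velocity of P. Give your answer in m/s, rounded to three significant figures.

ω = 7.79 rad/s.  Crank-pin speed |V_A| = rω = 0.33964 m/s, perpendicular to OA.
Rod angle: sinφ = −(r/L) sinθ ⇒ φ = -8.635°; ω_rod = −rω cosθ/√(L²−r²sin²θ) = +2.049 rad/s.
V_P = V_A + ω_rod × AP, with AP = 0.1104 m along the rod.
Components: V_Px = −rω sinθ − a·ω_rod·sinφ = -0.13586 m/s;  V_Py = rω cosθ + a·ω_rod·cosφ = -0.070496 m/s.
|V_P| = √(V_Px² + V_Py²) = 0.15306 m/s.

0.153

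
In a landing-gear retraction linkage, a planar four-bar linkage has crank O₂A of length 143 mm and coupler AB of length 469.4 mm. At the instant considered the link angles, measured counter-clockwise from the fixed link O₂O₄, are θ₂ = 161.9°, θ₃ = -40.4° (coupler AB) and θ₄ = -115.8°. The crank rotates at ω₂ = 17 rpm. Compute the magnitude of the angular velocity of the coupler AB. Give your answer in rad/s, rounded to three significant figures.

0.555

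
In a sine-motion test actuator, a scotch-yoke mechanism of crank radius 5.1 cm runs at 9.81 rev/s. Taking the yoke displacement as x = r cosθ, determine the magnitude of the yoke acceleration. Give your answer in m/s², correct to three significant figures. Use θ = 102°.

40.3

ω = 61.64 rad/s (from 9.81 rev/s).
x = r cosθ ⇒ ẍ = −rω² cosθ (ω constant).
|a| = rω²|cosθ| = 0.051·(61.64)²·|cos 102°| = 40.285 m/s².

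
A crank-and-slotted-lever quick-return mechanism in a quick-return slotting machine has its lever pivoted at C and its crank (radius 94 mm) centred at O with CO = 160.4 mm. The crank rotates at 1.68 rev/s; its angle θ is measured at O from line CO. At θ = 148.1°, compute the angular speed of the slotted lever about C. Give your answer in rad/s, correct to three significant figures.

4.67

ω = 10.56 rad/s (from 1.68 rev/s).
Crank pin A relative to C: A = (d + r cosθ, r sinθ); lever angle φ = atan2(r sinθ, d + r cosθ).
Differentiating tanφ: φ̇ = rω(d cosθ + r)/(d² + r² + 2dr cosθ).
d² + r² + 2dr cosθ = |CA|² = 0.00896325 m²;  d cosθ + r = -0.042175 m.
|ω_lever| = |0.094·10.56·-0.042175| / 0.00896325 = 4.6688 rad/s.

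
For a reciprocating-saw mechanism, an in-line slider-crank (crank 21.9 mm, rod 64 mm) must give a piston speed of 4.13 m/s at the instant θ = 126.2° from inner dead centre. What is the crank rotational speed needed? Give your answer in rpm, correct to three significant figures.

For an in-line slider-crank, |v_piston| = rω|sinθ|·[1 + r cosθ/√(L² − r² sin²θ)].
With r = 0.0219 m, L = 0.064 m, θ = 126.2°: the bracketed kinematic factor |dx/dθ| = 0.013956 m.
ω = v/|dx/dθ| = 4.13/0.013956 = 295.92 rad/s.
N = 60ω/(2π) = 2825.8 rpm.

2830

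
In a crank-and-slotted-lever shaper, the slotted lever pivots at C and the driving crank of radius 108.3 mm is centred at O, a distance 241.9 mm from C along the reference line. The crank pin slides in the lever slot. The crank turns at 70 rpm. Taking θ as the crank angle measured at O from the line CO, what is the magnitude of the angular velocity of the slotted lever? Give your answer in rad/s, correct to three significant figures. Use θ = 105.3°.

0.626

ω = 7.33 rad/s (from 70 rpm).
Crank pin A relative to C: A = (d + r cosθ, r sinθ); lever angle φ = atan2(r sinθ, d + r cosθ).
Differentiating tanφ: φ̇ = rω(d cosθ + r)/(d² + r² + 2dr cosθ).
d² + r² + 2dr cosθ = |CA|² = 0.0564187 m²;  d cosθ + r = +0.044469 m.
|ω_lever| = |0.1083·7.33·+0.044469| / 0.0564187 = 0.62573 rad/s.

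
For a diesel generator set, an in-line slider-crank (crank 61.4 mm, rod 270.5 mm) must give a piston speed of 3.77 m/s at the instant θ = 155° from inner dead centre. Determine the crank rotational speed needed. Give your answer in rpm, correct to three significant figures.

1750

For an in-line slider-crank, |v_piston| = rω|sinθ|·[1 + r cosθ/√(L² − r² sin²θ)].
With r = 0.0614 m, L = 0.2705 m, θ = 155°: the bracketed kinematic factor |dx/dθ| = 0.020586 m.
ω = v/|dx/dθ| = 3.77/0.020586 = 183.14 rad/s.
N = 60ω/(2π) = 1748.8 rpm.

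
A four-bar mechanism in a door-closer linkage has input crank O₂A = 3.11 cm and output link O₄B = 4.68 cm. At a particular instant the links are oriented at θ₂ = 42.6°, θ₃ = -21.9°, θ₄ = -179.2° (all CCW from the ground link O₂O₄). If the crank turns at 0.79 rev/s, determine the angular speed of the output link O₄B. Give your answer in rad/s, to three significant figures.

ω₂ = 4.964 rad/s (from 0.79 rev/s).
Differentiating the loop-closure r₂e^{iθ₂}+r₃e^{iθ₃}=r₁+r₄e^{iθ₄} gives r₂ω₂e^{iθ₂}+r₃ω₃e^{iθ₃}=r₄ω₄e^{iθ₄}.
Eliminating the other unknown: ω₄ = r₂ω₂ sin(θ₂−θ₃) / [r₄ sin(θ₄−θ₃)].
Numerator sine = +0.90259; denominator sine = -0.38591.
Result = 0.0311·4.964·(+0.90259) / (0.0468·(-0.38591)) = -7.7149 rad/s; magnitude 7.7149 rad/s.

7.71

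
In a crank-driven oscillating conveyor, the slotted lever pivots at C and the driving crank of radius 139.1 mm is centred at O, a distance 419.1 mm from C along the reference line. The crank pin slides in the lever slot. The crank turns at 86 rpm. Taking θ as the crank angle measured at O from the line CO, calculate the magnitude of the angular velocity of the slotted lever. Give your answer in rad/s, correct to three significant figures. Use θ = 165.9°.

ω = 9.006 rad/s (from 86 rpm).
Crank pin A relative to C: A = (d + r cosθ, r sinθ); lever angle φ = atan2(r sinθ, d + r cosθ).
Differentiating tanφ: φ̇ = rω(d cosθ + r)/(d² + r² + 2dr cosθ).
d² + r² + 2dr cosθ = |CA|² = 0.0819127 m²;  d cosθ + r = -0.26737 m.
|ω_lever| = |0.1391·9.006·-0.26737| / 0.0819127 = 4.089 rad/s.

4.09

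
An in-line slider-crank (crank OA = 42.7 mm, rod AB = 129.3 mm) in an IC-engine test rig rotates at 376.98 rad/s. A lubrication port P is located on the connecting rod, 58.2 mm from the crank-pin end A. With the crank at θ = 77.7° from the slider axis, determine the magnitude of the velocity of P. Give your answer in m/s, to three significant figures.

ω = 377 rad/s.  Crank-pin speed |V_A| = rω = 16.097 m/s, perpendicular to OA.
Rod angle: sinφ = −(r/L) sinθ ⇒ φ = -18.824°; ω_rod = −rω cosθ/√(L²−r²sin²θ) = -28.02 rad/s.
V_P = V_A + ω_rod × AP, with AP = 0.0582 m along the rod.
Components: V_Px = −rω sinθ − a·ω_rod·sinφ = -16.254 m/s;  V_Py = rω cosθ + a·ω_rod·cosφ = +1.8856 m/s.
|V_P| = √(V_Px² + V_Py²) = 16.363 m/s.

16.4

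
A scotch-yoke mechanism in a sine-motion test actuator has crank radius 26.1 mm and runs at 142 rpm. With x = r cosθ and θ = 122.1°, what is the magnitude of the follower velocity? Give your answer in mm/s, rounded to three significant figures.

329

ω = 14.87 rad/s (from 142 rpm).
x = r cosθ ⇒ ẋ = −rω sinθ.
|v| = rω|sinθ| = 0.0261·14.87·|sin 122.1°| = 0.32878 m/s = 328.78 mm/s.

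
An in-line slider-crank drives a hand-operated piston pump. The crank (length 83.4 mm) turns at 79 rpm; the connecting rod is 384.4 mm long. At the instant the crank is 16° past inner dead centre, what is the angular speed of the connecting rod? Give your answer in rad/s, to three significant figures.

ω = 8.273 rad/s (converted from 79 rpm).
The rod makes angle φ with the slider axis where L sinφ = r sinθ; differentiating, L cosφ·φ̇ = r ω cosθ.
L cosφ = √(L² − r² sin²θ) = 0.38371 m.
|ω_rod| = r ω |cosθ| / √(L² − r² sin²θ) = 0.0834·8.273·0.96126/0.38371 = 1.7285 rad/s.

1.73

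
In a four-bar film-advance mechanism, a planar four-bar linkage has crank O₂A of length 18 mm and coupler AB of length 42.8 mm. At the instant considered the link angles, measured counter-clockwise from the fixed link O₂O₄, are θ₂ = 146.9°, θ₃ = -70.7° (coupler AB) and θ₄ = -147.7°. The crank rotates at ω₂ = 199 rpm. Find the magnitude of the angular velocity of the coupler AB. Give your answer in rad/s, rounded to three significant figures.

ω₂ = 20.84 rad/s (from 199 rpm).
Differentiating the loop-closure r₂e^{iθ₂}+r₃e^{iθ₃}=r₁+r₄e^{iθ₄} gives r₂ω₂e^{iθ₂}+r₃ω₃e^{iθ₃}=r₄ω₄e^{iθ₄}.
Eliminating the other unknown: ω₃ = r₂ω₂ sin(θ₄−θ₂) / [r₃ sin(θ₃−θ₄)].
Numerator sine = +0.90924; denominator sine = +0.97437.
Result = 0.018·20.84·(+0.90924) / (0.0428·(+0.97437)) = +8.1783 rad/s; magnitude 8.1783 rad/s.

8.18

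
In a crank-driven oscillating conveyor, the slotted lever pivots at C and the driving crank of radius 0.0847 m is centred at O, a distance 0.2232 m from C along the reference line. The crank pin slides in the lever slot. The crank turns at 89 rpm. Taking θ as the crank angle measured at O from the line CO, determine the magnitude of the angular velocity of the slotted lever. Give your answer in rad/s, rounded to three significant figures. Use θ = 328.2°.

2.43

ω = 9.32 rad/s (from 89 rpm).
Crank pin A relative to C: A = (d + r cosθ, r sinθ); lever angle φ = atan2(r sinθ, d + r cosθ).
Differentiating tanφ: φ̇ = rω(d cosθ + r)/(d² + r² + 2dr cosθ).
d² + r² + 2dr cosθ = |CA|² = 0.0891268 m²;  d cosθ + r = +0.2744 m.
|ω_lever| = |0.0847·9.32·+0.2744| / 0.0891268 = 2.4304 rad/s.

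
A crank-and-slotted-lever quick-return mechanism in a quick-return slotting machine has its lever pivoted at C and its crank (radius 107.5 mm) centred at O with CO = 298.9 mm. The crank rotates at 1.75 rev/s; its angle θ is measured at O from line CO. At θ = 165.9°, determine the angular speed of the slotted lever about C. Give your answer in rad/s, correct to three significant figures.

ω = 11 rad/s (from 1.75 rev/s).
Crank pin A relative to C: A = (d + r cosθ, r sinθ); lever angle φ = atan2(r sinθ, d + r cosθ).
Differentiating tanφ: φ̇ = rω(d cosθ + r)/(d² + r² + 2dr cosθ).
d² + r² + 2dr cosθ = |CA|² = 0.0385701 m²;  d cosθ + r = -0.18239 m.
|ω_lever| = |0.1075·11·-0.18239| / 0.0385701 = 5.5897 rad/s.

5.59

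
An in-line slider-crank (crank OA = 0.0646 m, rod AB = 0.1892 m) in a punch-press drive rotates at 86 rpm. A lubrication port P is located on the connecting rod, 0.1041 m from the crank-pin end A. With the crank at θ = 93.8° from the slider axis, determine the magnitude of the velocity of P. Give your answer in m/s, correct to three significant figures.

ω = 9.006 rad/s.  Crank-pin speed |V_A| = rω = 0.58178 m/s, perpendicular to OA.
Rod angle: sinφ = −(r/L) sinθ ⇒ φ = -19.919°; ω_rod = −rω cosθ/√(L²−r²sin²θ) = +0.21676 rad/s.
V_P = V_A + ω_rod × AP, with AP = 0.1041 m along the rod.
Components: V_Px = −rω sinθ − a·ω_rod·sinφ = -0.57281 m/s;  V_Py = rω cosθ + a·ω_rod·cosφ = -0.017342 m/s.
|V_P| = √(V_Px² + V_Py²) = 0.57308 m/s.

0.573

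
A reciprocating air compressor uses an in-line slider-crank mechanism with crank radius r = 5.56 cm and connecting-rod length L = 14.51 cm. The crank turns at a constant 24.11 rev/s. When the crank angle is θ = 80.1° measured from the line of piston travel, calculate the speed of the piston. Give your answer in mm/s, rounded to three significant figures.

8890

ω = 2π·24.1 = 151.5 rad/s
For an in-line slider-crank, x = r cosθ + √(L² − r² sin²θ), so v = −rω sinθ·[1 + r cosθ/√(L² − r² sin²θ)].
With r = 0.0556 m, L = 0.1451 m, θ = 80.1°: √(L² − r² sin²θ) = 0.13437 m.
v = −0.0556·151.5·0.98511·[1 + 0.0556·0.17193/0.13437] = -8.8876 m/s.
|v| = 8.8876 m/s = 8887.6 mm/s.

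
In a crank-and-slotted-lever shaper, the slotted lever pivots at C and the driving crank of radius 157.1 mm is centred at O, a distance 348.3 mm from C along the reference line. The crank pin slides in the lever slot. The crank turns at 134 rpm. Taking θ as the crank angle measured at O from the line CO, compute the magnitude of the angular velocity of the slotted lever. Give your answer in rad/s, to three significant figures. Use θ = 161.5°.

9.05

ω = 14.03 rad/s (from 134 rpm).
Crank pin A relative to C: A = (d + r cosθ, r sinθ); lever angle φ = atan2(r sinθ, d + r cosθ).
Differentiating tanφ: φ̇ = rω(d cosθ + r)/(d² + r² + 2dr cosθ).
d² + r² + 2dr cosθ = |CA|² = 0.0422127 m²;  d cosθ + r = -0.1732 m.
|ω_lever| = |0.1571·14.03·-0.1732| / 0.0422127 = 9.0452 rad/s.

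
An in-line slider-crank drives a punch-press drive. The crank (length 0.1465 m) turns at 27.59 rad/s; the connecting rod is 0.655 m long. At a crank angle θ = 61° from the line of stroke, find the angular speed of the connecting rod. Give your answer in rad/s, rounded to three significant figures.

3.05

ω = 27.59 rad/s
The rod makes angle φ with the slider axis where L sinφ = r sinθ; differentiating, L cosφ·φ̇ = r ω cosθ.
L cosφ = √(L² − r² sin²θ) = 0.64235 m.
|ω_rod| = r ω |cosθ| / √(L² − r² sin²θ) = 0.1465·27.59·0.48481/0.64235 = 3.0506 rad/s.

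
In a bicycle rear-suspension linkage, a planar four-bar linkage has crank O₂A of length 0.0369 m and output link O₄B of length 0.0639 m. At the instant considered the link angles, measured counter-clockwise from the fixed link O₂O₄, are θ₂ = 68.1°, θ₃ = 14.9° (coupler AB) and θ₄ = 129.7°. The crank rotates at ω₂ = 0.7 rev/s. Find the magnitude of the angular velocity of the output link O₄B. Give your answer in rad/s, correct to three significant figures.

2.24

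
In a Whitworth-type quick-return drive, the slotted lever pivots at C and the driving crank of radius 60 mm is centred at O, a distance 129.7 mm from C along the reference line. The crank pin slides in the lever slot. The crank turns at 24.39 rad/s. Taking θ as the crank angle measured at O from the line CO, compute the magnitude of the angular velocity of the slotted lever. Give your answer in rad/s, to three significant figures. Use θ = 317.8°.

7.15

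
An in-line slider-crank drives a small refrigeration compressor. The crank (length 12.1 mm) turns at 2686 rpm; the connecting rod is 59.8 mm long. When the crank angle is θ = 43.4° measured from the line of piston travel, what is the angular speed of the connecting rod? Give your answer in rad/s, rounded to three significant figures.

41.8

ω = 281.3 rad/s (converted from 2686 rpm).
The rod makes angle φ with the slider axis where L sinφ = r sinθ; differentiating, L cosφ·φ̇ = r ω cosθ.
L cosφ = √(L² − r² sin²θ) = 0.059219 m.
|ω_rod| = r ω |cosθ| / √(L² − r² sin²θ) = 0.0121·281.3·0.72657/0.059219 = 41.758 rad/s.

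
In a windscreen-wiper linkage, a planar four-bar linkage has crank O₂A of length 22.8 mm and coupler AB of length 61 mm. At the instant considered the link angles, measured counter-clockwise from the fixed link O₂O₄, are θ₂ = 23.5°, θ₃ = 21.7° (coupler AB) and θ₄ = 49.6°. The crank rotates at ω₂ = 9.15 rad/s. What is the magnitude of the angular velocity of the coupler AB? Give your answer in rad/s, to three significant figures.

ω₂ = 9.15 rad/s
Differentiating the loop-closure r₂e^{iθ₂}+r₃e^{iθ₃}=r₁+r₄e^{iθ₄} gives r₂ω₂e^{iθ₂}+r₃ω₃e^{iθ₃}=r₄ω₄e^{iθ₄}.
Eliminating the other unknown: ω₃ = r₂ω₂ sin(θ₄−θ₂) / [r₃ sin(θ₃−θ₄)].
Numerator sine = +0.43994; denominator sine = -0.46793.
Result = 0.0228·9.15·(+0.43994) / (0.061·(-0.46793)) = -3.2154 rad/s; magnitude 3.2154 rad/s.

3.22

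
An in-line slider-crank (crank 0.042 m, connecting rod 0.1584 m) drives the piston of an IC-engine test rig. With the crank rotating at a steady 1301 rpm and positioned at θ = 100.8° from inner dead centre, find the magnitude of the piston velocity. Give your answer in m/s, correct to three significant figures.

5.33

ω = 2π·1301/60 = 136.2 rad/s
For an in-line slider-crank, x = r cosθ + √(L² − r² sin²θ), so v = −rω sinθ·[1 + r cosθ/√(L² − r² sin²θ)].
With r = 0.042 m, L = 0.1584 m, θ = 100.8°: √(L² − r² sin²θ) = 0.15293 m.
v = −0.042·136.2·0.98229·[1 + 0.042·-0.18738/0.15293] = -5.3315 m/s.
|v| = 5.3315 m/s.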